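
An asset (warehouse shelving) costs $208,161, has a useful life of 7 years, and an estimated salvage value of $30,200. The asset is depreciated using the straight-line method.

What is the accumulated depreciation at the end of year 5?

Depreciable base = $208,161 − $30,200 = $177,961.
Annual expense = $177,961 / 7 = $25,423.
End of year 1: book value $182,738.
End of year 2: book value $157,315.
End of year 3: book value $131,892.
End of year 4: book value $106,469.
End of year 5: book value $81,046.
Accumulated through year 5 = $208,161 − $81,046 = $127,115.

$127,115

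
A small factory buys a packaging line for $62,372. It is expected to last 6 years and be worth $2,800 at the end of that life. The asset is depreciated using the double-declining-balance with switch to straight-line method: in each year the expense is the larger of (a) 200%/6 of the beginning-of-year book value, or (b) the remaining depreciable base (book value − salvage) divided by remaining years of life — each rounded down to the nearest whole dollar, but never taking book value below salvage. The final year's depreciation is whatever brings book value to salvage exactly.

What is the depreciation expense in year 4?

Depreciable base = $62,372 − $2,800 = $59,572.
Year 1: DB = ⌊$62,372 × 200%/6⌋ = $20,790; SL = ⌊$59,572/6⌋ = $9,928 → take DB $20,790. Book value $41,582.
Year 2: DB = ⌊$41,582 × 200%/6⌋ = $13,860; SL = ⌊$38,782/5⌋ = $7,756 → take DB $13,860. Book value $27,722.
Year 3: DB = ⌊$27,722 × 200%/6⌋ = $9,240; SL = ⌊$24,922/4⌋ = $6,230 → take DB $9,240. Book value $18,482.
Year 4: DB = ⌊$18,482 × 200%/6⌋ = $6,160; SL = ⌊$15,682/3⌋ = $5,227 → take DB $6,160. Book value $12,322.

$6,160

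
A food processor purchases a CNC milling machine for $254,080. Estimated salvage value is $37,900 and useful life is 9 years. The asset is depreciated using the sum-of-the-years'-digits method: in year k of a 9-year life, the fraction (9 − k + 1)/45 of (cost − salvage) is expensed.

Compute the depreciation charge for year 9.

Depreciable base = $254,080 − $37,900 = $216,180.
Sum of the years' digits = 9+8+7+6+5+4+3+2+1 = 45.
Year 1: $216,180 × 9/45 = $43,236. Book value $210,844.
Year 2: $216,180 × 8/45 = $38,432. Book value $172,412.
Year 3: $216,180 × 7/45 = $33,628. Book value $138,784.
Year 4: $216,180 × 6/45 = $28,824. Book value $109,960.
Year 5: $216,180 × 5/45 = $24,020. Book value $85,940.
Year 6: $216,180 × 4/45 = $19,216. Book value $66,724.
Year 7: $216,180 × 3/45 = $14,412. Book value $52,312.
Year 8: $216,180 × 2/45 = $9,608. Book value $42,704.
Year 9: $216,180 × 1/45 = $4,804. Book value $37,900.

$4,804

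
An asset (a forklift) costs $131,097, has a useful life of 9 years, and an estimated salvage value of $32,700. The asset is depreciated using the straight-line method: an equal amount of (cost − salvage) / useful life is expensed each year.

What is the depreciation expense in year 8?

Depreciable base = $131,097 − $32,700 = $98,397.
Annual expense = $98,397 / 9 = $10,933.

$10,933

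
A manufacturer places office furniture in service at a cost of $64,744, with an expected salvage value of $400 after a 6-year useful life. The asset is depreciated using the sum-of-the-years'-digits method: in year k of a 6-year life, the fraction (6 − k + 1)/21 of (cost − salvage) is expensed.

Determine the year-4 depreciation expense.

$9,192

Depreciable base = $64,744 − $400 = $64,344.
Sum of the years' digits = 6+5+4+3+2+1 = 21.
Year 1: $64,344 × 6/21 = $18,384. Book value $46,360.
Year 2: $64,344 × 5/21 = $15,320. Book value $31,040.
Year 3: $64,344 × 4/21 = $12,256. Book value $18,784.
Year 4: $64,344 × 3/21 = $9,192. Book value $9,592.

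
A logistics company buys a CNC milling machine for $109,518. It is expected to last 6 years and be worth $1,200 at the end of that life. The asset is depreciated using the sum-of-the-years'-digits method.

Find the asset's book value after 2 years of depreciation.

Depreciable base = $109,518 − $1,200 = $108,318.
Sum of the years' digits = 6+5+4+3+2+1 = 21.
Year 1: $108,318 × 6/21 = $30,948. Book value $78,570.
Year 2: $108,318 × 5/21 = $25,790. Book value $52,780.

$52,780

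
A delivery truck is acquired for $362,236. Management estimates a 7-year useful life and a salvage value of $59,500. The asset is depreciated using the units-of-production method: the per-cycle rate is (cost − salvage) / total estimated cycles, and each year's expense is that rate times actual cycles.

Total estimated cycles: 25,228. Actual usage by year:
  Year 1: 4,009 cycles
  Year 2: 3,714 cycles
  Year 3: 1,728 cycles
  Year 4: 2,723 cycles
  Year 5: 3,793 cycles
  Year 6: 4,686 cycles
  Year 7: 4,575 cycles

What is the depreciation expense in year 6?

Depreciable base = $362,236 − $59,500 = $302,736.
Rate = $302,736 / 25,228 cycles = $12 per cycle.
Year 1: 4,009 × $12 = $48,108. Book value $314,128.
Year 2: 3,714 × $12 = $44,568. Book value $269,560.
Year 3: 1,728 × $12 = $20,736. Book value $248,824.
Year 4: 2,723 × $12 = $32,676. Book value $216,148.
Year 5: 3,793 × $12 = $45,516. Book value $170,632.
Year 6: 4,686 × $12 = $56,232. Book value $114,400.

$56,232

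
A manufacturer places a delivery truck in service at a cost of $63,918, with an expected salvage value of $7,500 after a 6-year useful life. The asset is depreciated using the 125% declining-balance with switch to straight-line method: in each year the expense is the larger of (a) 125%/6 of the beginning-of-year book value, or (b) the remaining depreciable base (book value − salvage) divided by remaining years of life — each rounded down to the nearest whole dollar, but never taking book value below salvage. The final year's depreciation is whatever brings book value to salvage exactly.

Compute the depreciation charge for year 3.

$8,345

Depreciable base = $63,918 − $7,500 = $56,418.
Year 1: DB = ⌊$63,918 × 125%/6⌋ = $13,316; SL = ⌊$56,418/6⌋ = $9,403 → take DB $13,316. Book value $50,602.
Year 2: DB = ⌊$50,602 × 125%/6⌋ = $10,542; SL = ⌊$43,102/5⌋ = $8,620 → take DB $10,542. Book value $40,060.
Year 3: DB = ⌊$40,060 × 125%/6⌋ = $8,345; SL = ⌊$32,560/4⌋ = $8,140 → take DB $8,345. Book value $31,715.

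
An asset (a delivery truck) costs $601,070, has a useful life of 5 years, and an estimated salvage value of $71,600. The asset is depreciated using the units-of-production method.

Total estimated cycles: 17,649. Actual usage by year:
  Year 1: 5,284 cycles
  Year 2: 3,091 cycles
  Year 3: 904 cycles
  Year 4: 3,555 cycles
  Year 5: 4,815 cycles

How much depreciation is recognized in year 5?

$144,450

Depreciable base = $601,070 − $71,600 = $529,470.
Rate = $529,470 / 17,649 cycles = $30 per cycle.
Year 1: 5,284 × $30 = $158,520. Book value $442,550.
Year 2: 3,091 × $30 = $92,730. Book value $349,820.
Year 3: 904 × $30 = $27,120. Book value $322,700.
Year 4: 3,555 × $30 = $106,650. Book value $216,050.
Year 5: 4,815 × $30 = $144,450. Book value $71,600.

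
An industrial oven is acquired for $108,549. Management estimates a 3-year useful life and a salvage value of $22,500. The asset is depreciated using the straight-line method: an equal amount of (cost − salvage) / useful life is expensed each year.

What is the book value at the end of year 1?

Depreciable base = $108,549 − $22,500 = $86,049.
Annual expense = $86,049 / 3 = $28,683.
End of year 1: book value $79,866.

$79,866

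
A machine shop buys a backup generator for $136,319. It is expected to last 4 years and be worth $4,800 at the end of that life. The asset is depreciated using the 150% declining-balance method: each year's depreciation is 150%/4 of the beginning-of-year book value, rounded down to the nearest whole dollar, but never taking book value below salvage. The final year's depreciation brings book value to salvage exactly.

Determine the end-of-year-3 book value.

$33,282

Depreciable base = $136,319 − $4,800 = $131,519.
Year 1: ⌊$136,319 × 150%/4⌋ = $51,119. Book value $85,200.
Year 2: ⌊$85,200 × 150%/4⌋ = $31,950. Book value $53,250.
Year 3: ⌊$53,250 × 150%/4⌋ = $19,968. Book value $33,282.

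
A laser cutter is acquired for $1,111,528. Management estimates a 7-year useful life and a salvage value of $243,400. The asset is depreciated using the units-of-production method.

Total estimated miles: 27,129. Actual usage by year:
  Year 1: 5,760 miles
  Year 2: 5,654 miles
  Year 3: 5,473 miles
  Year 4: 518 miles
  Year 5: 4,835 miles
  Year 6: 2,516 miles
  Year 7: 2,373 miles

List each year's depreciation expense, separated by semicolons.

Depreciable base = $1,111,528 − $243,400 = $868,128.
Rate = $868,128 / 27,129 miles = $32 per mile.
Year 1: 5,760 × $32 = $184,320. Book value $927,208.
Year 2: 5,654 × $32 = $180,928. Book value $746,280.
Year 3: 5,473 × $32 = $175,136. Book value $571,144.
Year 4: 518 × $32 = $16,576. Book value $554,568.
Year 5: 4,835 × $32 = $154,720. Book value $399,848.
Year 6: 2,516 × $32 = $80,512. Book value $319,336.
Year 7: 2,373 × $32 = $75,936. Book value $243,400.

$184,320; $180,928; $175,136; $16,576; $154,720; $80,512; $75,936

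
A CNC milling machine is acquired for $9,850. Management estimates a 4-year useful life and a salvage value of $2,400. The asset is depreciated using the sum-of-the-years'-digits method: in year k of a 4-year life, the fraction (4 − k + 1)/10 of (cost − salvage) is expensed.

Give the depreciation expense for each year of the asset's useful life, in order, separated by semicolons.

Depreciable base = $9,850 − $2,400 = $7,450.
Sum of the years' digits = 4+3+2+1 = 10.
Year 1: $7,450 × 4/10 = $2,980. Book value $6,870.
Year 2: $7,450 × 3/10 = $2,235. Book value $4,635.
Year 3: $7,450 × 2/10 = $1,490. Book value $3,145.
Year 4: $7,450 × 1/10 = $745. Book value $2,400.

$2,980; $2,235; $1,490; $745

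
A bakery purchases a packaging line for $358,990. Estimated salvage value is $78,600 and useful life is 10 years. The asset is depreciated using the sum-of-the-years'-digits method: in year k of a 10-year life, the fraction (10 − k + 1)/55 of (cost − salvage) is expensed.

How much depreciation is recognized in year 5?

$30,588

Depreciable base = $358,990 − $78,600 = $280,390.
Sum of the years' digits = 10+9+8+7+6+5+4+3+2+1 = 55.
Year 1: $280,390 × 10/55 = $50,980. Book value $308,010.
Year 2: $280,390 × 9/55 = $45,882. Book value $262,128.
Year 3: $280,390 × 8/55 = $40,784. Book value $221,344.
Year 4: $280,390 × 7/55 = $35,686. Book value $185,658.
Year 5: $280,390 × 6/55 = $30,588. Book value $155,070.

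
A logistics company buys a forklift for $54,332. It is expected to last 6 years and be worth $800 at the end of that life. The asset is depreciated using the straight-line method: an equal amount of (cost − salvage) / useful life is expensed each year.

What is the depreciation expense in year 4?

$8,922

Depreciable base = $54,332 − $800 = $53,532.
Annual expense = $53,532 / 6 = $8,922.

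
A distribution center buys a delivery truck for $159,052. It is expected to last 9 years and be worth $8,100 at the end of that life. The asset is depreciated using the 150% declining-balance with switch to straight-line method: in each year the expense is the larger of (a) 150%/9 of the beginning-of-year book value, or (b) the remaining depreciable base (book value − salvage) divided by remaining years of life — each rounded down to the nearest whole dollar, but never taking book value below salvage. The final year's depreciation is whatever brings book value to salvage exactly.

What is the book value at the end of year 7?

$35,542

Depreciable base = $159,052 − $8,100 = $150,952.
Year 1: DB = ⌊$159,052 × 150%/9⌋ = $26,508; SL = ⌊$150,952/9⌋ = $16,772 → take DB $26,508. Book value $132,544.
Year 2: DB = ⌊$132,544 × 150%/9⌋ = $22,090; SL = ⌊$124,444/8⌋ = $15,555 → take DB $22,090. Book value $110,454.
Year 3: DB = ⌊$110,454 × 150%/9⌋ = $18,409; SL = ⌊$102,354/7⌋ = $14,622 → take DB $18,409. Book value $92,045.
Year 4: DB = ⌊$92,045 × 150%/9⌋ = $15,340; SL = ⌊$83,945/6⌋ = $13,990 → take DB $15,340. Book value $76,705.
Year 5: DB = ⌊$76,705 × 150%/9⌋ = $12,784; SL = ⌊$68,605/5⌋ = $13,721 → take SL $13,721. Book value $62,984.
Year 6: DB = ⌊$62,984 × 150%/9⌋ = $10,497; SL = ⌊$54,884/4⌋ = $13,721 → take SL $13,721. Book value $49,263.
Year 7: DB = ⌊$49,263 × 150%/9⌋ = $8,210; SL = ⌊$41,163/3⌋ = $13,721 → take SL $13,721. Book value $35,542.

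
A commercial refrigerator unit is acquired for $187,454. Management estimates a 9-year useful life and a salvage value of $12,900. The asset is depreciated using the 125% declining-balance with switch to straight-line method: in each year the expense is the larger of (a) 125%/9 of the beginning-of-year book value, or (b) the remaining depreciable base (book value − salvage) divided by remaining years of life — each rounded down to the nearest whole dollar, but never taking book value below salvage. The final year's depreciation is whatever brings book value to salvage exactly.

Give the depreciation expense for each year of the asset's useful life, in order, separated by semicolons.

$26,035; $22,419; $19,305; $17,799; $17,799; $17,799; $17,799; $17,799; $17,800

Depreciable base = $187,454 − $12,900 = $174,554.
Year 1: DB = ⌊$187,454 × 125%/9⌋ = $26,035; SL = ⌊$174,554/9⌋ = $19,394 → take DB $26,035. Book value $161,419.
Year 2: DB = ⌊$161,419 × 125%/9⌋ = $22,419; SL = ⌊$148,519/8⌋ = $18,564 → take DB $22,419. Book value $139,000.
Year 3: DB = ⌊$139,000 × 125%/9⌋ = $19,305; SL = ⌊$126,100/7⌋ = $18,014 → take DB $19,305. Book value $119,695.
Year 4: DB = ⌊$119,695 × 125%/9⌋ = $16,624; SL = ⌊$106,795/6⌋ = $17,799 → take SL $17,799. Book value $101,896.
Year 5: DB = ⌊$101,896 × 125%/9⌋ = $14,152; SL = ⌊$88,996/5⌋ = $17,799 → take SL $17,799. Book value $84,097.
Year 6: DB = ⌊$84,097 × 125%/9⌋ = $11,680; SL = ⌊$71,197/4⌋ = $17,799 → take SL $17,799. Book value $66,298.
Year 7: DB = ⌊$66,298 × 125%/9⌋ = $9,208; SL = ⌊$53,398/3⌋ = $17,799 → take SL $17,799. Book value $48,499.
Year 8: DB = ⌊$48,499 × 125%/9⌋ = $6,735; SL = ⌊$35,599/2⌋ = $17,799 → take SL $17,799. Book value $30,700.
Year 9 (final): $30,700 − $12,900 = $17,800. Book value $12,900.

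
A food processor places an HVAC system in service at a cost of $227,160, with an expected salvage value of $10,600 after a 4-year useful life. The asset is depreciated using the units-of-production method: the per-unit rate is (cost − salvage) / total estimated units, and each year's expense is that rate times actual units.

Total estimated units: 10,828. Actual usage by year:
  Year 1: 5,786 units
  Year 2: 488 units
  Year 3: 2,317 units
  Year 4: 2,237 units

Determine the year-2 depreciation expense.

$9,760

Depreciable base = $227,160 − $10,600 = $216,560.
Rate = $216,560 / 10,828 units = $20 per unit.
Year 1: 5,786 × $20 = $115,720. Book value $111,440.
Year 2: 488 × $20 = $9,760. Book value $101,680.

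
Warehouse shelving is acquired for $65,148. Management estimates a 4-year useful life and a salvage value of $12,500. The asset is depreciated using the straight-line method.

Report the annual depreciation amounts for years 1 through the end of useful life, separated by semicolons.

$13,162; $13,162; $13,162; $13,162

Depreciable base = $65,148 − $12,500 = $52,648.
Annual expense = $52,648 / 4 = $13,162.
End of year 1: book value $51,986.
End of year 2: book value $38,824.
End of year 3: book value $25,662.
End of year 4: book value $12,500.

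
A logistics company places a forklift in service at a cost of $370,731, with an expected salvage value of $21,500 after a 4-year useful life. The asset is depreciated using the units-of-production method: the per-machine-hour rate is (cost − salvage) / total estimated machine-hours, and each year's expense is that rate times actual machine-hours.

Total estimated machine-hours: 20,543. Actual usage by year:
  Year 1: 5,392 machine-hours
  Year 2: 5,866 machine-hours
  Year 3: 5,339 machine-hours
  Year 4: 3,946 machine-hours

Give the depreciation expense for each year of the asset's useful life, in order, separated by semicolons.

Depreciable base = $370,731 − $21,500 = $349,231.
Rate = $349,231 / 20,543 machine-hours = $17 per machine-hour.
Year 1: 5,392 × $17 = $91,664. Book value $279,067.
Year 2: 5,866 × $17 = $99,722. Book value $179,345.
Year 3: 5,339 × $17 = $90,763. Book value $88,582.
Year 4: 3,946 × $17 = $67,082. Book value $21,500.

$91,664; $99,722; $90,763; $67,082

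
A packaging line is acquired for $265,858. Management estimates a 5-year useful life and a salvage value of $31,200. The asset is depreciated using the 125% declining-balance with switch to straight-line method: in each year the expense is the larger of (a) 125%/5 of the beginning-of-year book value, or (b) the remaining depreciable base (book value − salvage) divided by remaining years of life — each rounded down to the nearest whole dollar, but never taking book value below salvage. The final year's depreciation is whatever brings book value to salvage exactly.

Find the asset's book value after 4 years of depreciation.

$70,649

Depreciable base = $265,858 − $31,200 = $234,658.
Year 1: DB = ⌊$265,858 × 125%/5⌋ = $66,464; SL = ⌊$234,658/5⌋ = $46,931 → take DB $66,464. Book value $199,394.
Year 2: DB = ⌊$199,394 × 125%/5⌋ = $49,848; SL = ⌊$168,194/4⌋ = $42,048 → take DB $49,848. Book value $149,546.
Year 3: DB = ⌊$149,546 × 125%/5⌋ = $37,386; SL = ⌊$118,346/3⌋ = $39,448 → take SL $39,448. Book value $110,098.
Year 4: DB = ⌊$110,098 × 125%/5⌋ = $27,524; SL = ⌊$78,898/2⌋ = $39,449 → take SL $39,449. Book value $70,649.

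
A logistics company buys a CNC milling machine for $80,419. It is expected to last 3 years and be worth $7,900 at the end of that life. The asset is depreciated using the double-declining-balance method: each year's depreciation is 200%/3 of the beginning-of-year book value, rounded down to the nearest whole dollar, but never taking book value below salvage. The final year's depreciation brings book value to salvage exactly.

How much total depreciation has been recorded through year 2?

Depreciable base = $80,419 − $7,900 = $72,519.
Year 1: ⌊$80,419 × 200%/3⌋ = $53,612. Book value $26,807.
Year 2: ⌊$26,807 × 200%/3⌋ = $17,871. Book value $8,936.
Accumulated through year 2 = $80,419 − $8,936 = $71,483.

$71,483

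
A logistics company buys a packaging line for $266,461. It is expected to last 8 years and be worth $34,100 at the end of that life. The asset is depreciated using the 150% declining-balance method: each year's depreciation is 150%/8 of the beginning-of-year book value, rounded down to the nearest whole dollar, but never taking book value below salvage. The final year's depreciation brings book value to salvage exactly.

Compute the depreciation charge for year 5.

$21,773

Depreciable base = $266,461 − $34,100 = $232,361.
Year 1: ⌊$266,461 × 150%/8⌋ = $49,961. Book value $216,500.
Year 2: ⌊$216,500 × 150%/8⌋ = $40,593. Book value $175,907.
Year 3: ⌊$175,907 × 150%/8⌋ = $32,982. Book value $142,925.
Year 4: ⌊$142,925 × 150%/8⌋ = $26,798. Book value $116,127.
Year 5: ⌊$116,127 × 150%/8⌋ = $21,773. Book value $94,354.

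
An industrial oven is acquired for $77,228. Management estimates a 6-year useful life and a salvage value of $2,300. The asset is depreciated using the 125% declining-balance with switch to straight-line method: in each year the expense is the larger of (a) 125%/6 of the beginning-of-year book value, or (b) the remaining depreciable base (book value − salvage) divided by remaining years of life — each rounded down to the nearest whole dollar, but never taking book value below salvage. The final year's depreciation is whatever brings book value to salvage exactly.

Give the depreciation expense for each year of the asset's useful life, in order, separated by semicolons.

Depreciable base = $77,228 − $2,300 = $74,928.
Year 1: DB = ⌊$77,228 × 125%/6⌋ = $16,089; SL = ⌊$74,928/6⌋ = $12,488 → take DB $16,089. Book value $61,139.
Year 2: DB = ⌊$61,139 × 125%/6⌋ = $12,737; SL = ⌊$58,839/5⌋ = $11,767 → take DB $12,737. Book value $48,402.
Year 3: DB = ⌊$48,402 × 125%/6⌋ = $10,083; SL = ⌊$46,102/4⌋ = $11,525 → take SL $11,525. Book value $36,877.
Year 4: DB = ⌊$36,877 × 125%/6⌋ = $7,682; SL = ⌊$34,577/3⌋ = $11,525 → take SL $11,525. Book value $25,352.
Year 5: DB = ⌊$25,352 × 125%/6⌋ = $5,281; SL = ⌊$23,052/2⌋ = $11,526 → take SL $11,526. Book value $13,826.
Year 6 (final): $13,826 − $2,300 = $11,526. Book value $2,300.

$16,089; $12,737; $11,525; $11,525; $11,526; $11,526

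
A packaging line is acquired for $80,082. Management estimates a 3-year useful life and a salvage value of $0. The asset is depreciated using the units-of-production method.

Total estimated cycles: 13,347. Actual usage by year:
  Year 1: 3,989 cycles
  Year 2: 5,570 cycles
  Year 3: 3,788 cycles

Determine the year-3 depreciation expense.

$22,728

Depreciable base = $80,082 − $0 = $80,082.
Rate = $80,082 / 13,347 cycles = $6 per cycle.
Year 1: 3,989 × $6 = $23,934. Book value $56,148.
Year 2: 5,570 × $6 = $33,420. Book value $22,728.
Year 3: 3,788 × $6 = $22,728. Book value $0.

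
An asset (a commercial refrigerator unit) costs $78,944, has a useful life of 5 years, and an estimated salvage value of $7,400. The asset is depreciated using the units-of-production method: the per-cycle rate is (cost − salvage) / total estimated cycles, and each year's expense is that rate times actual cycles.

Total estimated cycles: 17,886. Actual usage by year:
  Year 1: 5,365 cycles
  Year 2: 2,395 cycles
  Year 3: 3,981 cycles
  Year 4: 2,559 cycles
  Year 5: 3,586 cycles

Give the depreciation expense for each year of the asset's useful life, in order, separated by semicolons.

Depreciable base = $78,944 − $7,400 = $71,544.
Rate = $71,544 / 17,886 cycles = $4 per cycle.
Year 1: 5,365 × $4 = $21,460. Book value $57,484.
Year 2: 2,395 × $4 = $9,580. Book value $47,904.
Year 3: 3,981 × $4 = $15,924. Book value $31,980.
Year 4: 2,559 × $4 = $10,236. Book value $21,744.
Year 5: 3,586 × $4 = $14,344. Book value $7,400.

$21,460; $9,580; $15,924; $10,236; $14,344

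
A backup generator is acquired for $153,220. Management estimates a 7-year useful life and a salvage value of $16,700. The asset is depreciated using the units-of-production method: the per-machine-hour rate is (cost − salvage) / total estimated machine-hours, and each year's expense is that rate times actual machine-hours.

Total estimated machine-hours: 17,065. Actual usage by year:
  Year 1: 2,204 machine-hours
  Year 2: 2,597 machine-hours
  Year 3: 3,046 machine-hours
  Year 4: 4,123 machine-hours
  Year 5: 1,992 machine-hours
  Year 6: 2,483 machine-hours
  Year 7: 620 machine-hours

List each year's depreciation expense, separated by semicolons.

Depreciable base = $153,220 − $16,700 = $136,520.
Rate = $136,520 / 17,065 machine-hours = $8 per machine-hour.
Year 1: 2,204 × $8 = $17,632. Book value $135,588.
Year 2: 2,597 × $8 = $20,776. Book value $114,812.
Year 3: 3,046 × $8 = $24,368. Book value $90,444.
Year 4: 4,123 × $8 = $32,984. Book value $57,460.
Year 5: 1,992 × $8 = $15,936. Book value $41,524.
Year 6: 2,483 × $8 = $19,864. Book value $21,660.
Year 7: 620 × $8 = $4,960. Book value $16,700.

$17,632; $20,776; $24,368; $32,984; $15,936; $19,864; $4,960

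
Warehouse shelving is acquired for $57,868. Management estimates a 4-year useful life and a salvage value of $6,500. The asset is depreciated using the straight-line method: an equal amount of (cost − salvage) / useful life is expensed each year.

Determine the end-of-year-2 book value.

Depreciable base = $57,868 − $6,500 = $51,368.
Annual expense = $51,368 / 4 = $12,842.
End of year 1: book value $45,026.
End of year 2: book value $32,184.

$32,184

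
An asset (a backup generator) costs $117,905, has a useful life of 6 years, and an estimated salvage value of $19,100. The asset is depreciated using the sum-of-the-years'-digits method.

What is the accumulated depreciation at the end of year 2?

$51,755

Depreciable base = $117,905 − $19,100 = $98,805.
Sum of the years' digits = 6+5+4+3+2+1 = 21.
Year 1: $98,805 × 6/21 = $28,230. Book value $89,675.
Year 2: $98,805 × 5/21 = $23,525. Book value $66,150.
Accumulated through year 2 = $117,905 − $66,150 = $51,755.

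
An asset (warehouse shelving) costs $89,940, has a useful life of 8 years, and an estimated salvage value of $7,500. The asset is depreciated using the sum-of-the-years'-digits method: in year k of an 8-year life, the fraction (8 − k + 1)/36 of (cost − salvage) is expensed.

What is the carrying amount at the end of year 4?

Depreciable base = $89,940 − $7,500 = $82,440.
Sum of the years' digits = 8+7+6+5+4+3+2+1 = 36.
Year 1: $82,440 × 8/36 = $18,320. Book value $71,620.
Year 2: $82,440 × 7/36 = $16,030. Book value $55,590.
Year 3: $82,440 × 6/36 = $13,740. Book value $41,850.
Year 4: $82,440 × 5/36 = $11,450. Book value $30,400.

$30,400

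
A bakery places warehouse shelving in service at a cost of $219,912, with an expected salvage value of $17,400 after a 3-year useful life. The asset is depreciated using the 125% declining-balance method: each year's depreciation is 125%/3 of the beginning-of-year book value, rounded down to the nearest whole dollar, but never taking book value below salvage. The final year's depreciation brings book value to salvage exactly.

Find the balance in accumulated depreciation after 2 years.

$145,080

Depreciable base = $219,912 − $17,400 = $202,512.
Year 1: ⌊$219,912 × 125%/3⌋ = $91,630. Book value $128,282.
Year 2: ⌊$128,282 × 125%/3⌋ = $53,450. Book value $74,832.
Accumulated through year 2 = $219,912 − $74,832 = $145,080.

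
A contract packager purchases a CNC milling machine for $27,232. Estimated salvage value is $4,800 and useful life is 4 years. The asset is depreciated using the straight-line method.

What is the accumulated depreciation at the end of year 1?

$5,608

Depreciable base = $27,232 − $4,800 = $22,432.
Annual expense = $22,432 / 4 = $5,608.
End of year 1: book value $21,624.
Accumulated through year 1 = $27,232 − $21,624 = $5,608.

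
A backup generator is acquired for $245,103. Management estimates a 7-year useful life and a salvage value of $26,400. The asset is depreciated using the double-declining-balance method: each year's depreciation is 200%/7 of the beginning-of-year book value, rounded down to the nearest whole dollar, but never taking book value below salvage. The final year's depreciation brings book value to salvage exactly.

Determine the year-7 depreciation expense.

$6,153

Depreciable base = $245,103 − $26,400 = $218,703.
Year 1: ⌊$245,103 × 200%/7⌋ = $70,029. Book value $175,074.
Year 2: ⌊$175,074 × 200%/7⌋ = $50,021. Book value $125,053.
Year 3: ⌊$125,053 × 200%/7⌋ = $35,729. Book value $89,324.
Year 4: ⌊$89,324 × 200%/7⌋ = $25,521. Book value $63,803.
Year 5: ⌊$63,803 × 200%/7⌋ = $18,229. Book value $45,574.
Year 6: ⌊$45,574 × 200%/7⌋ = $13,021. Book value $32,553.
Year 7 (final): $32,553 − $26,400 = $6,153. Book value $26,400.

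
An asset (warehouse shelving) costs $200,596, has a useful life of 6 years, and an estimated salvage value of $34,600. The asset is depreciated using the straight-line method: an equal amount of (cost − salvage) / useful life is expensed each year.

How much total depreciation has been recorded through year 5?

Depreciable base = $200,596 − $34,600 = $165,996.
Annual expense = $165,996 / 6 = $27,666.
End of year 1: book value $172,930.
End of year 2: book value $145,264.
End of year 3: book value $117,598.
End of year 4: book value $89,932.
End of year 5: book value $62,266.
Accumulated through year 5 = $200,596 − $62,266 = $138,330.

$138,330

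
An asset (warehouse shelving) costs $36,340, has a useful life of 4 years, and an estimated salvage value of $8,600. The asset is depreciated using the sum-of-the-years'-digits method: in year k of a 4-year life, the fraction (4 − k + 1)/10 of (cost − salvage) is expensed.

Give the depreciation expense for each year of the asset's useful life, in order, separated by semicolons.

$11,096; $8,322; $5,548; $2,774

Depreciable base = $36,340 − $8,600 = $27,740.
Sum of the years' digits = 4+3+2+1 = 10.
Year 1: $27,740 × 4/10 = $11,096. Book value $25,244.
Year 2: $27,740 × 3/10 = $8,322. Book value $16,922.
Year 3: $27,740 × 2/10 = $5,548. Book value $11,374.
Year 4: $27,740 × 1/10 = $2,774. Book value $8,600.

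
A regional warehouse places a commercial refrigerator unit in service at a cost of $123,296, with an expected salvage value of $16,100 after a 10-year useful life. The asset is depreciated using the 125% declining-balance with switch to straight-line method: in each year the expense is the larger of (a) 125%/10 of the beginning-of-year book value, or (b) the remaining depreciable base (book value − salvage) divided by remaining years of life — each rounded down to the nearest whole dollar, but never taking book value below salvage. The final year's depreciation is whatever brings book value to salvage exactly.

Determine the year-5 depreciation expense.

Depreciable base = $123,296 − $16,100 = $107,196.
Year 1: DB = ⌊$123,296 × 125%/10⌋ = $15,412; SL = ⌊$107,196/10⌋ = $10,719 → take DB $15,412. Book value $107,884.
Year 2: DB = ⌊$107,884 × 125%/10⌋ = $13,485; SL = ⌊$91,784/9⌋ = $10,198 → take DB $13,485. Book value $94,399.
Year 3: DB = ⌊$94,399 × 125%/10⌋ = $11,799; SL = ⌊$78,299/8⌋ = $9,787 → take DB $11,799. Book value $82,600.
Year 4: DB = ⌊$82,600 × 125%/10⌋ = $10,325; SL = ⌊$66,500/7⌋ = $9,500 → take DB $10,325. Book value $72,275.
Year 5: DB = ⌊$72,275 × 125%/10⌋ = $9,034; SL = ⌊$56,175/6⌋ = $9,362 → take SL $9,362. Book value $62,913.

$9,362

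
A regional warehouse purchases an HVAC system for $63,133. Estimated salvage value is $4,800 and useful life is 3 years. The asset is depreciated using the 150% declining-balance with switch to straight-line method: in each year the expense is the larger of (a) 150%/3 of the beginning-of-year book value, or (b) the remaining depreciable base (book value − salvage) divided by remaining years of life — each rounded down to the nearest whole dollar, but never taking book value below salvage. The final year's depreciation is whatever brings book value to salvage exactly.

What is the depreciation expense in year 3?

$10,984

Depreciable base = $63,133 − $4,800 = $58,333.
Year 1: DB = ⌊$63,133 × 150%/3⌋ = $31,566; SL = ⌊$58,333/3⌋ = $19,444 → take DB $31,566. Book value $31,567.
Year 2: DB = ⌊$31,567 × 150%/3⌋ = $15,783; SL = ⌊$26,767/2⌋ = $13,383 → take DB $15,783. Book value $15,784.
Year 3 (final): $15,784 − $4,800 = $10,984. Book value $4,800.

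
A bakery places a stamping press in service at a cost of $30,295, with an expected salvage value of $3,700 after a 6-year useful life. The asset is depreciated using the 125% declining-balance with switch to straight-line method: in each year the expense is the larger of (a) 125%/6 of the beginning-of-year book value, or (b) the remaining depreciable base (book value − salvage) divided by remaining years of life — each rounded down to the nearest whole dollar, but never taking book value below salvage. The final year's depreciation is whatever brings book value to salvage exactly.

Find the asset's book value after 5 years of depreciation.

$7,478

Depreciable base = $30,295 − $3,700 = $26,595.
Year 1: DB = ⌊$30,295 × 125%/6⌋ = $6,311; SL = ⌊$26,595/6⌋ = $4,432 → take DB $6,311. Book value $23,984.
Year 2: DB = ⌊$23,984 × 125%/6⌋ = $4,996; SL = ⌊$20,284/5⌋ = $4,056 → take DB $4,996. Book value $18,988.
Year 3: DB = ⌊$18,988 × 125%/6⌋ = $3,955; SL = ⌊$15,288/4⌋ = $3,822 → take DB $3,955. Book value $15,033.
Year 4: DB = ⌊$15,033 × 125%/6⌋ = $3,131; SL = ⌊$11,333/3⌋ = $3,777 → take SL $3,777. Book value $11,256.
Year 5: DB = ⌊$11,256 × 125%/6⌋ = $2,345; SL = ⌊$7,556/2⌋ = $3,778 → take SL $3,778. Book value $7,478.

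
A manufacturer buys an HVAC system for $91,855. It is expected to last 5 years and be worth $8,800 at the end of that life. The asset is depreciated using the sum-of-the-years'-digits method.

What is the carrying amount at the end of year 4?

Depreciable base = $91,855 − $8,800 = $83,055.
Sum of the years' digits = 5+4+3+2+1 = 15.
Year 1: $83,055 × 5/15 = $27,685. Book value $64,170.
Year 2: $83,055 × 4/15 = $22,148. Book value $42,022.
Year 3: $83,055 × 3/15 = $16,611. Book value $25,411.
Year 4: $83,055 × 2/15 = $11,074. Book value $14,337.

$14,337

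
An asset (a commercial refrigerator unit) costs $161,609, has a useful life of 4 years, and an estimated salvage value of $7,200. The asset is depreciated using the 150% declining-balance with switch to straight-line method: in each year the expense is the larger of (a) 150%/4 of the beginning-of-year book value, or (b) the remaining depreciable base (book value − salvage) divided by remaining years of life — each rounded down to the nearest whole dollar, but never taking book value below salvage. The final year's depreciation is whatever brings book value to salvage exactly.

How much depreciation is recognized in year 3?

$27,964

Depreciable base = $161,609 − $7,200 = $154,409.
Year 1: DB = ⌊$161,609 × 150%/4⌋ = $60,603; SL = ⌊$154,409/4⌋ = $38,602 → take DB $60,603. Book value $101,006.
Year 2: DB = ⌊$101,006 × 150%/4⌋ = $37,877; SL = ⌊$93,806/3⌋ = $31,268 → take DB $37,877. Book value $63,129.
Year 3: DB = ⌊$63,129 × 150%/4⌋ = $23,673; SL = ⌊$55,929/2⌋ = $27,964 → take SL $27,964. Book value $35,165.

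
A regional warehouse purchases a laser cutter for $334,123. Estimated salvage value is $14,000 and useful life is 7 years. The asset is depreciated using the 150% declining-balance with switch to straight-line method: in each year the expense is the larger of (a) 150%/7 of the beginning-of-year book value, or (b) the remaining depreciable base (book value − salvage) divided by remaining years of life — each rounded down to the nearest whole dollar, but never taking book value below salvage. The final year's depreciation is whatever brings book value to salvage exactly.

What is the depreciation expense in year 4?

Depreciable base = $334,123 − $14,000 = $320,123.
Year 1: DB = ⌊$334,123 × 150%/7⌋ = $71,597; SL = ⌊$320,123/7⌋ = $45,731 → take DB $71,597. Book value $262,526.
Year 2: DB = ⌊$262,526 × 150%/7⌋ = $56,255; SL = ⌊$248,526/6⌋ = $41,421 → take DB $56,255. Book value $206,271.
Year 3: DB = ⌊$206,271 × 150%/7⌋ = $44,200; SL = ⌊$192,271/5⌋ = $38,454 → take DB $44,200. Book value $162,071.
Year 4: DB = ⌊$162,071 × 150%/7⌋ = $34,729; SL = ⌊$148,071/4⌋ = $37,017 → take SL $37,017. Book value $125,054.

$37,017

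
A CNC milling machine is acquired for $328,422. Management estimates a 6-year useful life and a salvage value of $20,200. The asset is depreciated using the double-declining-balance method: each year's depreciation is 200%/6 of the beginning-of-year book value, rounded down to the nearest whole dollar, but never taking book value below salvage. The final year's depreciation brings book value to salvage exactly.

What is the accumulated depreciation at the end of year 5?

Depreciable base = $328,422 − $20,200 = $308,222.
Year 1: ⌊$328,422 × 200%/6⌋ = $109,474. Book value $218,948.
Year 2: ⌊$218,948 × 200%/6⌋ = $72,982. Book value $145,966.
Year 3: ⌊$145,966 × 200%/6⌋ = $48,655. Book value $97,311.
Year 4: ⌊$97,311 × 200%/6⌋ = $32,437. Book value $64,874.
Year 5: ⌊$64,874 × 200%/6⌋ = $21,624. Book value $43,250.
Accumulated through year 5 = $328,422 − $43,250 = $285,172.

$285,172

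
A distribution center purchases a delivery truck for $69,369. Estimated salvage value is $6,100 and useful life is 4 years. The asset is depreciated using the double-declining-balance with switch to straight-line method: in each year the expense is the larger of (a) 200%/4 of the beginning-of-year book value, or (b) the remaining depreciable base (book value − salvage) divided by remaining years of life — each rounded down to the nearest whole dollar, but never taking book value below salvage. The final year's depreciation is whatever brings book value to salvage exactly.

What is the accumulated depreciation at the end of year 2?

$52,026

Depreciable base = $69,369 − $6,100 = $63,269.
Year 1: DB = ⌊$69,369 × 200%/4⌋ = $34,684; SL = ⌊$63,269/4⌋ = $15,817 → take DB $34,684. Book value $34,685.
Year 2: DB = ⌊$34,685 × 200%/4⌋ = $17,342; SL = ⌊$28,585/3⌋ = $9,528 → take DB $17,342. Book value $17,343.
Accumulated through year 2 = $69,369 − $17,343 = $52,026.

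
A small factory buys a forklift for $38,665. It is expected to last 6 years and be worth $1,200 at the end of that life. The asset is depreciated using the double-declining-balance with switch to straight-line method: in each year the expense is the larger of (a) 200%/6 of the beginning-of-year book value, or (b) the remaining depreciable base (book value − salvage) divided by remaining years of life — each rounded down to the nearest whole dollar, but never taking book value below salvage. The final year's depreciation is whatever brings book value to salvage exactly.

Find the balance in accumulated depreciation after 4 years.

$31,027

Depreciable base = $38,665 − $1,200 = $37,465.
Year 1: DB = ⌊$38,665 × 200%/6⌋ = $12,888; SL = ⌊$37,465/6⌋ = $6,244 → take DB $12,888. Book value $25,777.
Year 2: DB = ⌊$25,777 × 200%/6⌋ = $8,592; SL = ⌊$24,577/5⌋ = $4,915 → take DB $8,592. Book value $17,185.
Year 3: DB = ⌊$17,185 × 200%/6⌋ = $5,728; SL = ⌊$15,985/4⌋ = $3,996 → take DB $5,728. Book value $11,457.
Year 4: DB = ⌊$11,457 × 200%/6⌋ = $3,819; SL = ⌊$10,257/3⌋ = $3,419 → take DB $3,819. Book value $7,638.
Accumulated through year 4 = $38,665 − $7,638 = $31,027.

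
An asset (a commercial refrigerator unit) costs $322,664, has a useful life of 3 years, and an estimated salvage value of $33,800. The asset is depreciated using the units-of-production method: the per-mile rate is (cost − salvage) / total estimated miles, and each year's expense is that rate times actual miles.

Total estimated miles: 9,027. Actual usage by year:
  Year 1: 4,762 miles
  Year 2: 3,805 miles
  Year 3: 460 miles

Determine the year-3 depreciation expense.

$14,720

Depreciable base = $322,664 − $33,800 = $288,864.
Rate = $288,864 / 9,027 miles = $32 per mile.
Year 1: 4,762 × $32 = $152,384. Book value $170,280.
Year 2: 3,805 × $32 = $121,760. Book value $48,520.
Year 3: 460 × $32 = $14,720. Book value $33,800.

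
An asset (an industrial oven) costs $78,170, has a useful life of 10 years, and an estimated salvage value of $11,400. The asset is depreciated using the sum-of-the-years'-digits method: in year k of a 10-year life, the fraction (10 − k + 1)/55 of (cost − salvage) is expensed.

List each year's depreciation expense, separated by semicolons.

$12,140; $10,926; $9,712; $8,498; $7,284; $6,070; $4,856; $3,642; $2,428; $1,214

Depreciable base = $78,170 − $11,400 = $66,770.
Sum of the years' digits = 10+9+8+7+6+5+4+3+2+1 = 55.
Year 1: $66,770 × 10/55 = $12,140. Book value $66,030.
Year 2: $66,770 × 9/55 = $10,926. Book value $55,104.
Year 3: $66,770 × 8/55 = $9,712. Book value $45,392.
Year 4: $66,770 × 7/55 = $8,498. Book value $36,894.
Year 5: $66,770 × 6/55 = $7,284. Book value $29,610.
Year 6: $66,770 × 5/55 = $6,070. Book value $23,540.
Year 7: $66,770 × 4/55 = $4,856. Book value $18,684.
Year 8: $66,770 × 3/55 = $3,642. Book value $15,042.
Year 9: $66,770 × 2/55 = $2,428. Book value $12,614.
Year 10: $66,770 × 1/55 = $1,214. Book value $11,400.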